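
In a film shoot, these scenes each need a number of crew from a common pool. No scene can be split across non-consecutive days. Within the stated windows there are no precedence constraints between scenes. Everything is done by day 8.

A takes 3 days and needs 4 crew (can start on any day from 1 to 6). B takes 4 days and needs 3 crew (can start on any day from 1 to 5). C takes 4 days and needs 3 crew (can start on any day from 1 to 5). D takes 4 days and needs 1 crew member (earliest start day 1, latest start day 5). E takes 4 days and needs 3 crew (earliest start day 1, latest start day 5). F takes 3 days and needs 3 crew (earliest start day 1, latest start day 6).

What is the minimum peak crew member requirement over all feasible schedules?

9

Early-start (A@1, B@1, C@1, D@1, E@1, F@1) gives peak 17: d1:17  d2:17  d3:17  d4:10  d5:0  d6:0  d7:0  d8:0.
Shift C→4, E→5, F→5.
Schedule A@1, B@1, C@4, D@1, E@5, F@5: d1:8  d2:8  d3:8  d4:7  d5:9  d6:9  d7:9  d8:3 — peak 9.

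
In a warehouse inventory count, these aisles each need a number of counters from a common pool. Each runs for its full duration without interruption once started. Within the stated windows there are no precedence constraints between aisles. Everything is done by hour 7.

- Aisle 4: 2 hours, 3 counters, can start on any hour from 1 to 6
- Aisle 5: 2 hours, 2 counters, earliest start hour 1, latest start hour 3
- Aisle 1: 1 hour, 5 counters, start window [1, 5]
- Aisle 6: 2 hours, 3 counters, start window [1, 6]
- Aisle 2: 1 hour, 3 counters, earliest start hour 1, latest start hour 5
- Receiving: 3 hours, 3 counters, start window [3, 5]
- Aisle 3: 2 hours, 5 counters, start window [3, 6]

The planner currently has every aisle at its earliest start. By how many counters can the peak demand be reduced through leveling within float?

Early-start peak: h1:16  h2:8  h3:8  h4:8  h5:3  h6:0  h7:0 ⇒ 16.
Leveled (Aisle 4@1, Aisle 5@1, Aisle 1@3, Aisle 6@1, Aisle 2@3, Receiving@4, Aisle 3@4): h1:8  h2:8  h3:8  h4:8  h5:8  h6:3  h7:0 ⇒ 8.
Reduction 16 − 8 = 8.

8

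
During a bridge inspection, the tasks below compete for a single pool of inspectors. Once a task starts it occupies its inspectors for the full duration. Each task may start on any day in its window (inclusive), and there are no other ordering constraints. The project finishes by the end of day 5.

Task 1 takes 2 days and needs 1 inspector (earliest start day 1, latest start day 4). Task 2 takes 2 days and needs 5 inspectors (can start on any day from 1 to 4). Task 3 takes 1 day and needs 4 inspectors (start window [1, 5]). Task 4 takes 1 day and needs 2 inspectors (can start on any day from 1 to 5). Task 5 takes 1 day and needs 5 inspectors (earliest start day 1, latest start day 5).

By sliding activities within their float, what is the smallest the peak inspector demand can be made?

5

Early-start (Task 1@1, Task 2@1, Task 3@1, Task 4@1, Task 5@1) gives peak 17: d1:17  d2:6  d3:0  d4:0  d5:0.
Shift Task 2→3, Task 4→2, Task 5→5.
Schedule Task 1@1, Task 2@3, Task 3@1, Task 4@2, Task 5@5: d1:5  d2:3  d3:5  d4:5  d5:5 — peak 5.
Total inspector-days = 23 over 5 days ⇒ peak ≥ ⌈23/5⌉ = 5, so 5 is optimal.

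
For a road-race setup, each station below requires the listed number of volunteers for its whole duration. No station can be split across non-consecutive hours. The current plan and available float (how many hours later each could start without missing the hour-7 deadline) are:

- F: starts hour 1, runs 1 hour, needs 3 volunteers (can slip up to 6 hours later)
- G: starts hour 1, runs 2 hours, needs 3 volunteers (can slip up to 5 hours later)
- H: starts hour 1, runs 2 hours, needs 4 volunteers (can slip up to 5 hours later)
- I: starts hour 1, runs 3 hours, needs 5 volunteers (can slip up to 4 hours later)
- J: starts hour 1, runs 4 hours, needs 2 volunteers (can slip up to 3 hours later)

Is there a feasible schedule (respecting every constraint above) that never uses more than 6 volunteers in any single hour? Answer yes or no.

no

The minimum achievable peak is 7; 6 < 7, so no feasible schedule stays within the cap.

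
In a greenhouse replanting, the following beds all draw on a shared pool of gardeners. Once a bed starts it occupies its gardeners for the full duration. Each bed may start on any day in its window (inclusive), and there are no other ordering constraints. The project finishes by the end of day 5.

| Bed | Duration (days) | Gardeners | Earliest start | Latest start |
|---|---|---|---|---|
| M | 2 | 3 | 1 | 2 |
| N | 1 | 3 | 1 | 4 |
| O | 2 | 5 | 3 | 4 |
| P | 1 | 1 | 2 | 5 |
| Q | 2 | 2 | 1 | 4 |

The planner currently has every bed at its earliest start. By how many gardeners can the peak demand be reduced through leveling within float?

3

Early-start peak: d1:8  d2:6  d3:5  d4:5  d5:0 ⇒ 8.
Leveled (M@1, N@3, O@4, P@3, Q@1): d1:5  d2:5  d3:4  d4:5  d5:5 ⇒ 5.
Reduction 8 − 5 = 3.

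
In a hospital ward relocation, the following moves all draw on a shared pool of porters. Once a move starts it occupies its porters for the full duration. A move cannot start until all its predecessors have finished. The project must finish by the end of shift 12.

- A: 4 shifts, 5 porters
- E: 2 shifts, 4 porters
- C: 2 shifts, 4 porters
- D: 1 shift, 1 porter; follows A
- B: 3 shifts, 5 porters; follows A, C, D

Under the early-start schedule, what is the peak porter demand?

Early-start schedule: A@1, E@1, C@1, D@5, B@6.
Load per shift: shift 1: 13, shift 2: 13, shift 3: 5, shift 4: 5, shift 5: 1, shift 6: 5, shift 7: 5, shift 8: 5, shift 9: 0, shift 10: 0, shift 11: 0, shift 12: 0.
Peak is 13.

13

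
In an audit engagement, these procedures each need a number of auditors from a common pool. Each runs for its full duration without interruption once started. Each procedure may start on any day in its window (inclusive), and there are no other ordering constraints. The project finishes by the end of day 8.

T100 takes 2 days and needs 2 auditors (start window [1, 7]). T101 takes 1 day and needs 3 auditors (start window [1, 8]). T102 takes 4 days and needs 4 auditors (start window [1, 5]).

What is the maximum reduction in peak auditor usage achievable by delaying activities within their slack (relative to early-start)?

Early-start peak: d1:9  d2:6  d3:4  d4:4  d5:0  d6:0  d7:0  d8:0 ⇒ 9.
Leveled (T100@1, T101@3, T102@4): d1:2  d2:2  d3:3  d4:4  d5:4  d6:4  d7:4  d8:0 ⇒ 4.
Reduction 9 − 4 = 5.

5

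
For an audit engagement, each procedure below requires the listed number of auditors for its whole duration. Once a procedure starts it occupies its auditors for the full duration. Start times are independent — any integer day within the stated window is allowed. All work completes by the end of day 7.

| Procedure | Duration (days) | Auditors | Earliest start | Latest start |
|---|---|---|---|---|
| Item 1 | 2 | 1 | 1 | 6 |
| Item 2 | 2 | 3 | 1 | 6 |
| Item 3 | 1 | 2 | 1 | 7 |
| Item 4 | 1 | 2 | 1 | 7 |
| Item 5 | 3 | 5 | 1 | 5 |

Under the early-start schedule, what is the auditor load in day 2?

9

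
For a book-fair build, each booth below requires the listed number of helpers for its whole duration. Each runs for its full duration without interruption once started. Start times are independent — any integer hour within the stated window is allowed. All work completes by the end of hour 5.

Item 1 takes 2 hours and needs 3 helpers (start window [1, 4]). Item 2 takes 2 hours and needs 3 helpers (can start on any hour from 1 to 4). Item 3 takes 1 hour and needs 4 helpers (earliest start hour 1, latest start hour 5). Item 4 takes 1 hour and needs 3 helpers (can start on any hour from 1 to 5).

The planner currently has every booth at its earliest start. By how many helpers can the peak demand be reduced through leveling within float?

Early-start peak: h1:13  h2:6  h3:0  h4:0  h5:0 ⇒ 13.
Leveled (Item 1@1, Item 2@1, Item 3@3, Item 4@4): h1:6  h2:6  h3:4  h4:3  h5:0 ⇒ 6.
Reduction 13 − 6 = 7.

7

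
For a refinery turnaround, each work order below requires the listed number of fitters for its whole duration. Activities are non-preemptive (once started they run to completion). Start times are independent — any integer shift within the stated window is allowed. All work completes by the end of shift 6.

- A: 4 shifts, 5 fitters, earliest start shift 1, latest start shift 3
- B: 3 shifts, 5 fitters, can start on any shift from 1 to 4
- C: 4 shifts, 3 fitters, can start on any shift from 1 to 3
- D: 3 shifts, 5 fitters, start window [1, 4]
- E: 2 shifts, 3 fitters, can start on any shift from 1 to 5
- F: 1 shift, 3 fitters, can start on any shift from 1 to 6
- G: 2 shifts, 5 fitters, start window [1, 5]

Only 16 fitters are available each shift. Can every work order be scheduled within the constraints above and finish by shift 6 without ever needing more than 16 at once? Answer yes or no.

yes

Schedule A@1, B@1, C@3, D@4, E@5, F@5, G@1: s1:15  s2:15  s3:13  s4:13  s5:14  s6:11 — peak 15 ≤ 16.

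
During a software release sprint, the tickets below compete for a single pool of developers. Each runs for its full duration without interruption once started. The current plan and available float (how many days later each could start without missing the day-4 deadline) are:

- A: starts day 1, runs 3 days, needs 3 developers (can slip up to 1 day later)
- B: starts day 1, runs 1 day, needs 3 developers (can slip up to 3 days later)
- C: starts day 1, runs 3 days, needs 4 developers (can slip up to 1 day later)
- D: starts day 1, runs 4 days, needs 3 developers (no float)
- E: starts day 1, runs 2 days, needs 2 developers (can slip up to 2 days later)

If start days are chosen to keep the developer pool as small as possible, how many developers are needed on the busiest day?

Early-start (A@1, B@1, C@1, D@1, E@1) gives peak 15: d1:15  d2:12  d3:10  d4:3.
Shift C→2.
Schedule A@1, B@1, C@2, D@1, E@1: d1:11  d2:12  d3:10  d4:7 — peak 12.

12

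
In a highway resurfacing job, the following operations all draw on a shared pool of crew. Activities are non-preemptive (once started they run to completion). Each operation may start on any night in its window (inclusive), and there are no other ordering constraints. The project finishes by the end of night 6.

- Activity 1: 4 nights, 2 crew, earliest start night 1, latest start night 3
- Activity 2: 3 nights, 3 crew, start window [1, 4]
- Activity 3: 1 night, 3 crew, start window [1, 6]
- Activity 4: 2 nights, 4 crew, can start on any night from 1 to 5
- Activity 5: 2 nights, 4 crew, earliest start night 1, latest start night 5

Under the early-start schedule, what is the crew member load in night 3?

At early start, night 3 has: Activity 1, Activity 2.
Demand: 2 + 3 = 5.

5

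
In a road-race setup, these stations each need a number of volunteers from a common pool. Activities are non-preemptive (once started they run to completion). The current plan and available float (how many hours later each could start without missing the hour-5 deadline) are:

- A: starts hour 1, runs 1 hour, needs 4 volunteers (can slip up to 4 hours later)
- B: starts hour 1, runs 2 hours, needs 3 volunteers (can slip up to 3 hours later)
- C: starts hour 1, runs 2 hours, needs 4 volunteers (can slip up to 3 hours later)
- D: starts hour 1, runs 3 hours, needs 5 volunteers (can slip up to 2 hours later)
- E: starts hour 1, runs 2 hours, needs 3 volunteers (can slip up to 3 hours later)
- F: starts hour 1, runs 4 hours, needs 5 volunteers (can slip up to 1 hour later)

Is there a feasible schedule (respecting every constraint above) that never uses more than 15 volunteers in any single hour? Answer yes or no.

yes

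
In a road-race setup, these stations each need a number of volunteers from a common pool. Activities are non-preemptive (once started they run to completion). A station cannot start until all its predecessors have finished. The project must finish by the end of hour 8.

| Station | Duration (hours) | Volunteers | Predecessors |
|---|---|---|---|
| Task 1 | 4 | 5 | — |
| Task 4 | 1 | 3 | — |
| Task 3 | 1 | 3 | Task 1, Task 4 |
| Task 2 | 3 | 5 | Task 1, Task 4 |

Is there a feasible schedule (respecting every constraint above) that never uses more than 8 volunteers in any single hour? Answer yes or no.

Schedule Task 1@1, Task 4@1, Task 3@5, Task 2@5: h1:8  h2:5  h3:5  h4:5  h5:8  h6:5  h7:5  h8:0 — peak 8 ≤ 8.

yes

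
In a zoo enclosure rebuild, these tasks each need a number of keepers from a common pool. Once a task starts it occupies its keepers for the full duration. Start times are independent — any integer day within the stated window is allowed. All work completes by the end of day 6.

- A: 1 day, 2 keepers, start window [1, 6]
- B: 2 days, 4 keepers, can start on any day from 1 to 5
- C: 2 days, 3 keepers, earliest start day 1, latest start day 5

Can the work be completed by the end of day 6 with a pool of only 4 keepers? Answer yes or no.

yes

Schedule A@1, B@2, C@4: d1:2  d2:4  d3:4  d4:3  d5:3  d6:0 — peak 4 ≤ 4.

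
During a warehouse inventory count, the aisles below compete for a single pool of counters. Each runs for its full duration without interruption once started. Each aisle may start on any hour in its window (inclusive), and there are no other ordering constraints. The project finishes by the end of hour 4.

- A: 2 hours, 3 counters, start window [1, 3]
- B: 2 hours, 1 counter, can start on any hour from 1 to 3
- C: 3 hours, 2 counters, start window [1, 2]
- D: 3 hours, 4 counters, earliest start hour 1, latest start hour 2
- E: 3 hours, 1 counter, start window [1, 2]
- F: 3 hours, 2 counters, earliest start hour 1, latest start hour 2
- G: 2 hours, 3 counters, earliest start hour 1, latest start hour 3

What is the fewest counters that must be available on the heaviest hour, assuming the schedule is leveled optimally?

13

Early-start (A@1, B@1, C@1, D@1, E@1, F@1, G@1) gives peak 16: h1:16  h2:16  h3:9  h4:0.
Shift G→3.
Schedule A@1, B@1, C@1, D@1, E@1, F@1, G@3: h1:13  h2:13  h3:12  h4:3 — peak 13.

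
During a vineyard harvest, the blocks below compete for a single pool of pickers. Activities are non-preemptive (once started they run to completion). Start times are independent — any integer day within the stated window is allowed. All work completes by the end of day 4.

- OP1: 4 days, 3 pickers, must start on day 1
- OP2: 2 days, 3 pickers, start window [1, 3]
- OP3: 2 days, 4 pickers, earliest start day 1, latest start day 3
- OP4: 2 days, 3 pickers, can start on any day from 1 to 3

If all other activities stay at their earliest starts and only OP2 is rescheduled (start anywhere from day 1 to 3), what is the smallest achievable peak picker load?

OP2@1: d1:13  d2:13  d3:3  d4:3 → peak 13
OP2@2: d1:10  d2:13  d3:6  d4:3 → peak 13
OP2@3: d1:10  d2:10  d3:6  d4:6 → peak 10
Best is OP2@3, peak 10.

10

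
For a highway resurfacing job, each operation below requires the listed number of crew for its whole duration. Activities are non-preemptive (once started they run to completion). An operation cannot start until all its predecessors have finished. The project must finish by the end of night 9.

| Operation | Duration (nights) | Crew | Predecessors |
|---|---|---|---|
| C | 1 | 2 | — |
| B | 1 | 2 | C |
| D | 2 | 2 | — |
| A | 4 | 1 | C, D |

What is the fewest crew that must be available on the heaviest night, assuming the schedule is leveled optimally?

Early-start (C@1, B@2, D@1, A@3) gives peak 4: n1:4  n2:4  n3:1  n4:1  n5:1  n6:1  n7:0  n8:0  n9:0.
Shift D→3, A→5.
Schedule C@1, B@2, D@3, A@5: n1:2  n2:2  n3:2  n4:2  n5:1  n6:1  n7:1  n8:1  n9:0 — peak 2.
Total crew member-nights = 12 over 9 nights ⇒ peak ≥ ⌈12/9⌉ = 2, so 2 is optimal.

2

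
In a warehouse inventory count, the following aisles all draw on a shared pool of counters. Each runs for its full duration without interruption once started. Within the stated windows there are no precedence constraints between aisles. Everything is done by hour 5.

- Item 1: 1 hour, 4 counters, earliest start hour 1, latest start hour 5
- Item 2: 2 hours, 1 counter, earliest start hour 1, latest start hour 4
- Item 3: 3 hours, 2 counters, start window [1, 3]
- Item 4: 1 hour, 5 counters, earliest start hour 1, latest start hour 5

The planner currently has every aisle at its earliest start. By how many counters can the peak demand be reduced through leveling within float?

Early-start peak: h1:12  h2:3  h3:2  h4:0  h5:0 ⇒ 12.
Leveled (Item 1@1, Item 2@1, Item 3@2, Item 4@5): h1:5  h2:3  h3:2  h4:2  h5:5 ⇒ 5.
Reduction 12 − 5 = 7.

7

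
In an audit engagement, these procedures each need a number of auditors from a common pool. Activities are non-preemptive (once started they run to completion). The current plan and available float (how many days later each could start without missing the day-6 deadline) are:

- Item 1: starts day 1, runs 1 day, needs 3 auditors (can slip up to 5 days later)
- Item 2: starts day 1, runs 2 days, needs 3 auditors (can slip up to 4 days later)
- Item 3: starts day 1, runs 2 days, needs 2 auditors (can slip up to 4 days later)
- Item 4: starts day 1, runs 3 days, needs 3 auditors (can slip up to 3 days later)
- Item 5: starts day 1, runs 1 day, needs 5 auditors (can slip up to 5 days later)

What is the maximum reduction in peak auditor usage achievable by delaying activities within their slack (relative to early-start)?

10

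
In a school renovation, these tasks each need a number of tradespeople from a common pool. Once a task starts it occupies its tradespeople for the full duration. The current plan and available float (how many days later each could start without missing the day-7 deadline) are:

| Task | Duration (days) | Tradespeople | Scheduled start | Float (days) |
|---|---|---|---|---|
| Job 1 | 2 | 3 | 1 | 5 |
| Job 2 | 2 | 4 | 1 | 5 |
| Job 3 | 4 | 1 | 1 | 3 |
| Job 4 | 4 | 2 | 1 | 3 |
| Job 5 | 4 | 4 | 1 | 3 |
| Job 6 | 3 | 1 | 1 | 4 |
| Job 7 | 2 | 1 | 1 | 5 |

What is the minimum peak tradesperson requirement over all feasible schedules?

8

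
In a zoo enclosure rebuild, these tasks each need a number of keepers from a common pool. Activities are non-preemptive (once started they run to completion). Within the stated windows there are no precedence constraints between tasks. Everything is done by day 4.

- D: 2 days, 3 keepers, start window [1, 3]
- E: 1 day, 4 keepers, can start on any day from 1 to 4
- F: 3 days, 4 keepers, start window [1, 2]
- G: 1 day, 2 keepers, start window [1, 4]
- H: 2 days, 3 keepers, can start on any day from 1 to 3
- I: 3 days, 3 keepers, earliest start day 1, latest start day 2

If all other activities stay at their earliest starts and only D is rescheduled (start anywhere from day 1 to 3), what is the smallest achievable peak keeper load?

D@1: d1:19  d2:13  d3:7  d4:0 → peak 19
D@2: d1:16  d2:13  d3:10  d4:0 → peak 16
D@3: d1:16  d2:10  d3:10  d4:3 → peak 16
Best is D@2, peak 16.

16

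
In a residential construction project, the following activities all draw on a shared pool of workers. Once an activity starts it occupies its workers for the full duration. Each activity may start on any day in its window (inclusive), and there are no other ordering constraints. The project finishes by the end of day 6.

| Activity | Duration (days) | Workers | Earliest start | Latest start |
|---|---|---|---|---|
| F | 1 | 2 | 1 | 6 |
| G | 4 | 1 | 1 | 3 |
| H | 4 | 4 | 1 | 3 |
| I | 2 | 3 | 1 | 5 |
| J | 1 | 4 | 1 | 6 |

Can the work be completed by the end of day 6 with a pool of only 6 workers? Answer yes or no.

no

The minimum achievable peak is 7; 6 < 7, so no feasible schedule stays within the cap.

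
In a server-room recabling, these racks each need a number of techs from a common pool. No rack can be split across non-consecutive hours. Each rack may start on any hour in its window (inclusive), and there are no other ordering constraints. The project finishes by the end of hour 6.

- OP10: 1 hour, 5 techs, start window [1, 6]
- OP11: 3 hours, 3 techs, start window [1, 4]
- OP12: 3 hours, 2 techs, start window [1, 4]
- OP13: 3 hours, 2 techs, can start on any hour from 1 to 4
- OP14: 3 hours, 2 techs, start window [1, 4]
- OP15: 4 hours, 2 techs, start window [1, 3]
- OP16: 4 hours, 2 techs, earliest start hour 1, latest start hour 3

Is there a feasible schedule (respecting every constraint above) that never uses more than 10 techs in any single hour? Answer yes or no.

yes

Schedule OP10@1, OP11@4, OP12@1, OP13@1, OP14@4, OP15@2, OP16@2: h1:9  h2:8  h3:8  h4:9  h5:9  h6:5 — peak 9 ≤ 10.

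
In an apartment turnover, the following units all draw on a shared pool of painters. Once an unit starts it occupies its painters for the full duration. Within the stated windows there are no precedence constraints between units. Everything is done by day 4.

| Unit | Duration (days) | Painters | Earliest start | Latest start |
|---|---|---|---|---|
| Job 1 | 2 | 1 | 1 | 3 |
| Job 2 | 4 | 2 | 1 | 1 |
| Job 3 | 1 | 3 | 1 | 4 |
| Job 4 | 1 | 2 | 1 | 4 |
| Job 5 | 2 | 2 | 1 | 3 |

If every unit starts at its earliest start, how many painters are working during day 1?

At early start, day 1 has: Job 1, Job 2, Job 3, Job 4, Job 5.
Demand: 1 + 2 + 3 + 2 + 2 = 10.

10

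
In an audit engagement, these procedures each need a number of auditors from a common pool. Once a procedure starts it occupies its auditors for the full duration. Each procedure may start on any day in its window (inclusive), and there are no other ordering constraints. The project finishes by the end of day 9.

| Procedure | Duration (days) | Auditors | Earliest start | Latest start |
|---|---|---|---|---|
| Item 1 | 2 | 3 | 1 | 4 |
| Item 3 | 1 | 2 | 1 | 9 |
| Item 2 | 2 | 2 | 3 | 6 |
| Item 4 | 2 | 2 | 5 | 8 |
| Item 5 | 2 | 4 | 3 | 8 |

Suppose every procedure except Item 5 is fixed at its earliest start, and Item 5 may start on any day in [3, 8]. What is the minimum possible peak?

5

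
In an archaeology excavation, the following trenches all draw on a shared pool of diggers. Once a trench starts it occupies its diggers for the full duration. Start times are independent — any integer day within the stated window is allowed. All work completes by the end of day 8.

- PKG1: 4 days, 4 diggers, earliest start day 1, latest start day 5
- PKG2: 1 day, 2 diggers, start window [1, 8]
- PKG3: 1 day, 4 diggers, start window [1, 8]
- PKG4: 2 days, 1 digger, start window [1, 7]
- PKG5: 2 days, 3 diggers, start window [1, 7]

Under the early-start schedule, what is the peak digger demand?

14

Early-start schedule: PKG1@1, PKG2@1, PKG3@1, PKG4@1, PKG5@1.
Load per day: day 1: 14, day 2: 8, day 3: 4, day 4: 4, day 5: 0, day 6: 0, day 7: 0, day 8: 0.
Peak is 14.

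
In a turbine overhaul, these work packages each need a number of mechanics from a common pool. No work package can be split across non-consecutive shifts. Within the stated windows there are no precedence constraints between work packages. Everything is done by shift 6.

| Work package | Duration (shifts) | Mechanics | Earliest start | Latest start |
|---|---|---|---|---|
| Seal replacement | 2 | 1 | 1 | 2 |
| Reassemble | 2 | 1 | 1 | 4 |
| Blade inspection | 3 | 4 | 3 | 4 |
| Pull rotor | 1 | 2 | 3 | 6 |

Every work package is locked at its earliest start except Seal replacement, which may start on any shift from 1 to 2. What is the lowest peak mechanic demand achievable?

Seal replacement@1: s1:2  s2:2  s3:6  s4:4  s5:4  s6:0 → peak 6
Seal replacement@2: s1:1  s2:2  s3:7  s4:4  s5:4  s6:0 → peak 7
Best is Seal replacement@1, peak 6.

6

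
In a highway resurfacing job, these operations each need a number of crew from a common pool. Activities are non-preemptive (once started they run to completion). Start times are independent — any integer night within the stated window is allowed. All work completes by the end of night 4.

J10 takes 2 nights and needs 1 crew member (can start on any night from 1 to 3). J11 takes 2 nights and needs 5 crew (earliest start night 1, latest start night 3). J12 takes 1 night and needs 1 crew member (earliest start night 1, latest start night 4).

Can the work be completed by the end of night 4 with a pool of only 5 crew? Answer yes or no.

yes

Schedule J10@1, J11@3, J12@1: n1:2  n2:1  n3:5  n4:5 — peak 5 ≤ 5.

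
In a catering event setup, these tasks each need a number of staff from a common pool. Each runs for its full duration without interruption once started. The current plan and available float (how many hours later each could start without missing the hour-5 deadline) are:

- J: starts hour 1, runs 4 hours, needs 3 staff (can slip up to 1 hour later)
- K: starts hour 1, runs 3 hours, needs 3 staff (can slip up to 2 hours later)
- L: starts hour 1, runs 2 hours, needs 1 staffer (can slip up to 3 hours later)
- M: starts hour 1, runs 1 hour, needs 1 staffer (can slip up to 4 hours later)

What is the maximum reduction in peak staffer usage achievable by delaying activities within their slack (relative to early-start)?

2

Early-start peak: h1:8  h2:7  h3:6  h4:3  h5:0 ⇒ 8.
Leveled (J@1, K@1, L@4, M@4): h1:6  h2:6  h3:6  h4:5  h5:1 ⇒ 6.
Reduction 8 − 6 = 2.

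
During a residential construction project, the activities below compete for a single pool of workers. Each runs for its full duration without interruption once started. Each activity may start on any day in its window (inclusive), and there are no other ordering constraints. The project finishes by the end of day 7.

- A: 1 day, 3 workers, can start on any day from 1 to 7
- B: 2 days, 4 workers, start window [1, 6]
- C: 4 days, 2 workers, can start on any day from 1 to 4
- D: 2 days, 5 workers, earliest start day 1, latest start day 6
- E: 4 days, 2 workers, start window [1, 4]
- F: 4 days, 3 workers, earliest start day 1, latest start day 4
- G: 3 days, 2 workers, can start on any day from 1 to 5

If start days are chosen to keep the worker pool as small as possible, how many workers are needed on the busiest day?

Early-start (A@1, B@1, C@1, D@1, E@1, F@1, G@1) gives peak 21: d1:21  d2:18  d3:9  d4:7  d5:0  d6:0  d7:0.
Shift D→6, E→2, F→3, G→3.
Schedule A@1, B@1, C@1, D@6, E@2, F@3, G@3: d1:9  d2:8  d3:9  d4:9  d5:7  d6:8  d7:5 — peak 9.

9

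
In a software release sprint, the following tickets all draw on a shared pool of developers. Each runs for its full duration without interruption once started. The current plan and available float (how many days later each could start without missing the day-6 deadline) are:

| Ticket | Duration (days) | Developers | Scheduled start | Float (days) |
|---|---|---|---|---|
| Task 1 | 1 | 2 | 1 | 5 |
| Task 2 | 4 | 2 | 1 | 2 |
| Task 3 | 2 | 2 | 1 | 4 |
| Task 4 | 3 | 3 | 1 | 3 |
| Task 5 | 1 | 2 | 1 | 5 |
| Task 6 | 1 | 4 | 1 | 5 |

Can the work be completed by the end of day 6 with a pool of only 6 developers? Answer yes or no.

Schedule Task 1@1, Task 2@1, Task 3@1, Task 4@3, Task 5@2, Task 6@6: d1:6  d2:6  d3:5  d4:5  d5:3  d6:4 — peak 6 ≤ 6.

yes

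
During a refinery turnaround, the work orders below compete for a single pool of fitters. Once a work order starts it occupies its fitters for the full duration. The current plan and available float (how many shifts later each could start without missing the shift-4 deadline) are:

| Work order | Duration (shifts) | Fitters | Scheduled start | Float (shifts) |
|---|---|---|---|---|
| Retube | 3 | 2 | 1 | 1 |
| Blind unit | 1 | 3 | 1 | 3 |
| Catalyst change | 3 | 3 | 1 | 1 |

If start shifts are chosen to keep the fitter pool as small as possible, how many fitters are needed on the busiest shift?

Early-start (Retube@1, Blind unit@1, Catalyst change@1) gives peak 8: s1:8  s2:5  s3:5  s4:0.
Shift Catalyst change→2.
Schedule Retube@1, Blind unit@1, Catalyst change@2: s1:5  s2:5  s3:5  s4:3 — peak 5.
Total fitter-shifts = 18 over 4 shifts ⇒ peak ≥ ⌈18/4⌉ = 5, so 5 is optimal.

5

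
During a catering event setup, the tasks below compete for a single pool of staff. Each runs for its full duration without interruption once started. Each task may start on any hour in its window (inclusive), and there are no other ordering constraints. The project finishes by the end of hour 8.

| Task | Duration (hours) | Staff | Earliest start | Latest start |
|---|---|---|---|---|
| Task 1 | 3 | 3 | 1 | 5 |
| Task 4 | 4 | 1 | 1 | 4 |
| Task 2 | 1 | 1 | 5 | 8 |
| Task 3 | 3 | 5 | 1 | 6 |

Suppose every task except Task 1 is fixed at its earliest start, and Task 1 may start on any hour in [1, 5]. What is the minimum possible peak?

Task 1@1: h1:9  h2:9  h3:9  h4:1  h5:1  h6:0  h7:0  h8:0 → peak 9
Task 1@2: h1:6  h2:9  h3:9  h4:4  h5:1  h6:0  h7:0  h8:0 → peak 9
Task 1@3: h1:6  h2:6  h3:9  h4:4  h5:4  h6:0  h7:0  h8:0 → peak 9
Task 1@4: h1:6  h2:6  h3:6  h4:4  h5:4  h6:3  h7:0  h8:0 → peak 6
Task 1@5: h1:6  h2:6  h3:6  h4:1  h5:4  h6:3  h7:3  h8:0 → peak 6
Best is Task 1@4, peak 6.

6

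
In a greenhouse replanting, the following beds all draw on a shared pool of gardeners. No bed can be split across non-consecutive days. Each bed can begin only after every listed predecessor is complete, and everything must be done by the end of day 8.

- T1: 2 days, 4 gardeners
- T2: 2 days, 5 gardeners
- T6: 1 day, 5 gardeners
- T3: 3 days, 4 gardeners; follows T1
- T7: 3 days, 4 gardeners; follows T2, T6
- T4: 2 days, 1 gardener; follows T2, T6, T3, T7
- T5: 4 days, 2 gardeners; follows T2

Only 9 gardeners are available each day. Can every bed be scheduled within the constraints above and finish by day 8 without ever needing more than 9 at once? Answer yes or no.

The minimum achievable peak is 10; 9 < 10, so no feasible schedule stays within the cap.

no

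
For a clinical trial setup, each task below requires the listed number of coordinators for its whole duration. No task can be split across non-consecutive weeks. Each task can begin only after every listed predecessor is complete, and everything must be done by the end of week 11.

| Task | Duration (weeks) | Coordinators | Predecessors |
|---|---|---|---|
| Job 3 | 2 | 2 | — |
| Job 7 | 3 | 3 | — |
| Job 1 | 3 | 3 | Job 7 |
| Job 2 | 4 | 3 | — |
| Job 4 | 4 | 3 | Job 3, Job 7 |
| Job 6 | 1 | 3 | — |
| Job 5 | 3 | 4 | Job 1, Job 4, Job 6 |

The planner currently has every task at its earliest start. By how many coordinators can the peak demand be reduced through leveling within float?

Early-start peak: w1:11  w2:8  w3:6  w4:9  w5:6  w6:6  w7:3  w8:4  w9:4  w10:4  w11:0 ⇒ 11.
Leveled (Job 3@1, Job 7@1, Job 1@4, Job 2@7, Job 4@4, Job 6@3, Job 5@8): w1:5  w2:5  w3:6  w4:6  w5:6  w6:6  w7:6  w8:7  w9:7  w10:7  w11:0 ⇒ 7.
Reduction 11 − 7 = 4.

4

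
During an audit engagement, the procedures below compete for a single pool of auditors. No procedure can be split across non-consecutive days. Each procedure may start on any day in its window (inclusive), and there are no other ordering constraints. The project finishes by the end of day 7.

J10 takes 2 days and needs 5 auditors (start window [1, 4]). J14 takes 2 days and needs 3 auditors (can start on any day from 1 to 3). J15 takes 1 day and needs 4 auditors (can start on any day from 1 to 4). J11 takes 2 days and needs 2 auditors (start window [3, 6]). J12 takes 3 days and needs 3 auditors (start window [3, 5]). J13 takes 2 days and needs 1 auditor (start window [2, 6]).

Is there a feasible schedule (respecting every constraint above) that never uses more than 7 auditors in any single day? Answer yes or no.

yes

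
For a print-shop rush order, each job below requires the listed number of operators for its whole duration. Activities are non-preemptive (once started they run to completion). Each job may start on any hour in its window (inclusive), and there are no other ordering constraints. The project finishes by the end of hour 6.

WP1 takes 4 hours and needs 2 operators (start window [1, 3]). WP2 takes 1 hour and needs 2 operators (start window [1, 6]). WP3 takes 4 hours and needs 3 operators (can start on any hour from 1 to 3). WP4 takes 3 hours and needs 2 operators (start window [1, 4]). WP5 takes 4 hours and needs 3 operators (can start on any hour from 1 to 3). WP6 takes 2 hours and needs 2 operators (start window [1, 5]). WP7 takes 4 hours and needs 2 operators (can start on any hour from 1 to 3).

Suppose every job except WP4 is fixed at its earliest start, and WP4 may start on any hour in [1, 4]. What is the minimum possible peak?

WP4@1: h1:16  h2:14  h3:12  h4:10  h5:0  h6:0 → peak 16
WP4@2: h1:14  h2:14  h3:12  h4:12  h5:0  h6:0 → peak 14
WP4@3: h1:14  h2:12  h3:12  h4:12  h5:2  h6:0 → peak 14
WP4@4: h1:14  h2:12  h3:10  h4:12  h5:2  h6:2 → peak 14
Best is WP4@2, peak 14.

14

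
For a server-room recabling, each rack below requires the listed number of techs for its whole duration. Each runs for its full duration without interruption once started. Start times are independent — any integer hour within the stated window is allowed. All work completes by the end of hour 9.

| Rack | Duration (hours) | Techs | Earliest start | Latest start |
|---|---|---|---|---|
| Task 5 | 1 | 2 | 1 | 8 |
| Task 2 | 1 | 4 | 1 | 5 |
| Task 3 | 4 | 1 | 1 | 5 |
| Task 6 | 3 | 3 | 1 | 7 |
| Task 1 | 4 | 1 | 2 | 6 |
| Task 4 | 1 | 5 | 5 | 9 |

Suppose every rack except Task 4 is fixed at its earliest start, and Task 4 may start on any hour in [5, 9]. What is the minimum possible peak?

Task 4@5: h1:10  h2:5  h3:5  h4:2  h5:6  h6:0  h7:0  h8:0  h9:0 → peak 10
Task 4@6: h1:10  h2:5  h3:5  h4:2  h5:1  h6:5  h7:0  h8:0  h9:0 → peak 10
Task 4@7: h1:10  h2:5  h3:5  h4:2  h5:1  h6:0  h7:5  h8:0  h9:0 → peak 10
Task 4@8: h1:10  h2:5  h3:5  h4:2  h5:1  h6:0  h7:0  h8:5  h9:0 → peak 10
Task 4@9: h1:10  h2:5  h3:5  h4:2  h5:1  h6:0  h7:0  h8:0  h9:5 → peak 10
Best is Task 4@5, peak 10.

10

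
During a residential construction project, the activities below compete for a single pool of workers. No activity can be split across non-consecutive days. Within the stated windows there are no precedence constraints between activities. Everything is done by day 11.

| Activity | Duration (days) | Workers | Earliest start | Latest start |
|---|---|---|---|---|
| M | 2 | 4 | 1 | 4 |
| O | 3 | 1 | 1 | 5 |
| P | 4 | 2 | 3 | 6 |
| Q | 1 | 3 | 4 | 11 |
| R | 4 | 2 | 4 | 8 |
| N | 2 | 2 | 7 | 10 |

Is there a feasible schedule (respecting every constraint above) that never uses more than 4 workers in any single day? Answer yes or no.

Schedule M@1, O@3, P@3, Q@7, R@8, N@8: d1:4  d2:4  d3:3  d4:3  d5:3  d6:2  d7:3  d8:4  d9:4  d10:2  d11:2 — peak 4 ≤ 4.

yes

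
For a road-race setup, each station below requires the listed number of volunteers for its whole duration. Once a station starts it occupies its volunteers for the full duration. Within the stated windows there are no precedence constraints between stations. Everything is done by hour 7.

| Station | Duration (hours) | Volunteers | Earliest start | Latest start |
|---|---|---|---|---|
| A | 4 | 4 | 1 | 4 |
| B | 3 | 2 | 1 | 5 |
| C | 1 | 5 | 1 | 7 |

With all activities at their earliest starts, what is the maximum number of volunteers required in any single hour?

11

Early-start schedule: A@1, B@1, C@1.
Load per hour: hour 1: 11, hour 2: 6, hour 3: 6, hour 4: 4, hour 5: 0, hour 6: 0, hour 7: 0.
Peak is 11.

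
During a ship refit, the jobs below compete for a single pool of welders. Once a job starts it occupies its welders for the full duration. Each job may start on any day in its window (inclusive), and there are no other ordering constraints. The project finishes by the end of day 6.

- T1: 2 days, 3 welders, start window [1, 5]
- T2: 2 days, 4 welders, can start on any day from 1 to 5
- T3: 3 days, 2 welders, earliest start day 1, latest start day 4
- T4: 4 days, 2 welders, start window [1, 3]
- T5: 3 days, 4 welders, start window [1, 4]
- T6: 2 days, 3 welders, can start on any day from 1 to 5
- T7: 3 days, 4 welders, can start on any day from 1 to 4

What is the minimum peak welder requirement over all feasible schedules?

Early-start (T1@1, T2@1, T3@1, T4@1, T5@1, T6@1, T7@1) gives peak 22: d1:22  d2:22  d3:12  d4:2  d5:0  d6:0.
Shift T5→3, T6→5, T7→4.
Schedule T1@1, T2@1, T3@1, T4@1, T5@3, T6@5, T7@4: d1:11  d2:11  d3:8  d4:10  d5:11  d6:7 — peak 11.

11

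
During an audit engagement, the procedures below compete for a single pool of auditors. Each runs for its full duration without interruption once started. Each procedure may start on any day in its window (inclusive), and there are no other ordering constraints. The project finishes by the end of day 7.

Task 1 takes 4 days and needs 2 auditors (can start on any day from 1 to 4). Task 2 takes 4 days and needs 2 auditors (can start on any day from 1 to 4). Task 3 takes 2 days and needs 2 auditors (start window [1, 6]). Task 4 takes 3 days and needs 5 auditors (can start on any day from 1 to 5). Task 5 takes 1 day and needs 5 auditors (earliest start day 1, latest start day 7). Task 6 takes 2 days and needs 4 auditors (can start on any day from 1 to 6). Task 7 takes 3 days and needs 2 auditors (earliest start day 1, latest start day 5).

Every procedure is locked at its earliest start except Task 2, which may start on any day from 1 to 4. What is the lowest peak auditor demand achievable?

20

Task 2@1: d1:22  d2:17  d3:11  d4:4  d5:0  d6:0  d7:0 → peak 22
Task 2@2: d1:20  d2:17  d3:11  d4:4  d5:2  d6:0  d7:0 → peak 20
Task 2@3: d1:20  d2:15  d3:11  d4:4  d5:2  d6:2  d7:0 → peak 20
Task 2@4: d1:20  d2:15  d3:9  d4:4  d5:2  d6:2  d7:2 → peak 20
Best is Task 2@2, peak 20.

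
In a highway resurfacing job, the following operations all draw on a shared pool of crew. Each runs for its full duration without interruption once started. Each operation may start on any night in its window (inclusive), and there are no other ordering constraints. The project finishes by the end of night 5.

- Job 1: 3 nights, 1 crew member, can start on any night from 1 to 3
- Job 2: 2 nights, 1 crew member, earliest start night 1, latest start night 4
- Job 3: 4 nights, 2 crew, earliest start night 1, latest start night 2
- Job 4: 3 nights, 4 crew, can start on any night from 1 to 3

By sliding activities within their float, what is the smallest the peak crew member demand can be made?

Early-start (Job 1@1, Job 2@1, Job 3@1, Job 4@1) gives peak 8: n1:8  n2:8  n3:7  n4:2  n5:0.
Shift Job 4→3.
Schedule Job 1@1, Job 2@1, Job 3@1, Job 4@3: n1:4  n2:4  n3:7  n4:6  n5:4 — peak 7.

7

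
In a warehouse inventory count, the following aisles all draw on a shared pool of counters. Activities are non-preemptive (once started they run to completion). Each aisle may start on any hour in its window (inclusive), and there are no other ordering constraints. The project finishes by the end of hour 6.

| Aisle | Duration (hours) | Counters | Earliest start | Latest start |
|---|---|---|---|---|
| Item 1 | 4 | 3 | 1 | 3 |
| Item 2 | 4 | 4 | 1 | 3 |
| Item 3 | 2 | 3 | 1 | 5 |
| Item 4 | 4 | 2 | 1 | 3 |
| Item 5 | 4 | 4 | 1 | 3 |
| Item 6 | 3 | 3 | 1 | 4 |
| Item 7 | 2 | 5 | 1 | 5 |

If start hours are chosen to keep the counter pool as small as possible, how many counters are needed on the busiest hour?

Early-start (Item 1@1, Item 2@1, Item 3@1, Item 4@1, Item 5@1, Item 6@1, Item 7@1) gives peak 24: h1:24  h2:24  h3:16  h4:13  h5:0  h6:0.
Shift Item 6→3, Item 7→5.
Schedule Item 1@1, Item 2@1, Item 3@1, Item 4@1, Item 5@1, Item 6@3, Item 7@5: h1:16  h2:16  h3:16  h4:16  h5:8  h6:5 — peak 16.

16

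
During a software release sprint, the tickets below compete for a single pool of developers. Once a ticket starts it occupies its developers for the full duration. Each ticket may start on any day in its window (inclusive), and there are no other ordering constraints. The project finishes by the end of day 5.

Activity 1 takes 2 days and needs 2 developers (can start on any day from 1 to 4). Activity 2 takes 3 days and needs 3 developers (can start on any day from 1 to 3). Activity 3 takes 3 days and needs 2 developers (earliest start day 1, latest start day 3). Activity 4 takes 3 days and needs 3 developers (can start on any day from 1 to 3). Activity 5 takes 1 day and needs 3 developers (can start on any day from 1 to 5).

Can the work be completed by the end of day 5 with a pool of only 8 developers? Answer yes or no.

Schedule Activity 1@1, Activity 2@1, Activity 3@1, Activity 4@3, Activity 5@4: d1:7  d2:7  d3:8  d4:6  d5:3 — peak 8 ≤ 8.

yes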